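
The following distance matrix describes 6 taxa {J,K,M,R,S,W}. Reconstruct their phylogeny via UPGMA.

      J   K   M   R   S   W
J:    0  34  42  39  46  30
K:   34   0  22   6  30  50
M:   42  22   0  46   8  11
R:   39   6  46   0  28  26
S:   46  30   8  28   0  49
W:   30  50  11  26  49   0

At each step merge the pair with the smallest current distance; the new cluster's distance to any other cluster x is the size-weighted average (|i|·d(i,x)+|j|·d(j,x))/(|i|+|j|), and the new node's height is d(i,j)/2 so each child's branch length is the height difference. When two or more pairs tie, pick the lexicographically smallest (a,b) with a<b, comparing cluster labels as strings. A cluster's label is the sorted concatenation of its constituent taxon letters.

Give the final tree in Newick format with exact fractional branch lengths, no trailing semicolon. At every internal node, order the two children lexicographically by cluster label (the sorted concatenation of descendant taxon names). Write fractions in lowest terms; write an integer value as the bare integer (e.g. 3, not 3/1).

((J:15,W:15):57/16,((K:3,R:3):51/4,(M:4,S:4):47/4):45/16)

1. join K+R (d=6) ⇒ KR; edges |K|=3, |R|=3
  updated: d(J,KR)=73/2, d(KR,M)=34, d(KR,S)=29, d(KR,W)=38
2. join M+S (d=8) ⇒ MS; edges |M|=4, |S|=4
  updated: d(J,MS)=44, d(KR,MS)=63/2, d(MS,W)=30
3. join J+W (d=30) ⇒ JW; edges |J|=15, |W|=15
  updated: d(JW,KR)=149/4, d(JW,MS)=37
4. join KR+MS (d=63/2) ⇒ KMRS; edges |KR|=51/4, |MS|=47/4
  updated: d(JW,KMRS)=297/8
5. join JW+KMRS (d=297/8) ⇒ JKMRSW; edges |JW|=57/16, |KMRS|=45/16
final tree: ((J:15,W:15):57/16,((K:3,R:3):51/4,(M:4,S:4):47/4):45/16)
total length: 599/8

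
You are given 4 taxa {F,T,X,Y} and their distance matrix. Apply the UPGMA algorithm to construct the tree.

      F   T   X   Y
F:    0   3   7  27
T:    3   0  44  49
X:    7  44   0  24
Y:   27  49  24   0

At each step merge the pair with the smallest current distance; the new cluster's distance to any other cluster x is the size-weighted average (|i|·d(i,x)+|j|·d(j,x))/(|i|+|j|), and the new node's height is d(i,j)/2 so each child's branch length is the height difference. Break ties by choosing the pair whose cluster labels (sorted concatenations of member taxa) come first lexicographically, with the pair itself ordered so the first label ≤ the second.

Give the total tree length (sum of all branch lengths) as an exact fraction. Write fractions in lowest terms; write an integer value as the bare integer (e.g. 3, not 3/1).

step 1: merge (F,T) at d=3; branch lengths F→3/2, T→3/2; new cluster FT
  updated: d(FT,X)=51/2, d(FT,Y)=38
step 2: merge (X,Y) at d=24; branch lengths X→12, Y→12; new cluster XY
  updated: d(FT,XY)=127/4
step 3: merge (FT,XY) at d=127/4; branch lengths FT→115/8, XY→31/8; new cluster FTXY
final tree: ((F:3/2,T:3/2):115/8,(X:12,Y:12):31/8)
total length: 181/4

181/4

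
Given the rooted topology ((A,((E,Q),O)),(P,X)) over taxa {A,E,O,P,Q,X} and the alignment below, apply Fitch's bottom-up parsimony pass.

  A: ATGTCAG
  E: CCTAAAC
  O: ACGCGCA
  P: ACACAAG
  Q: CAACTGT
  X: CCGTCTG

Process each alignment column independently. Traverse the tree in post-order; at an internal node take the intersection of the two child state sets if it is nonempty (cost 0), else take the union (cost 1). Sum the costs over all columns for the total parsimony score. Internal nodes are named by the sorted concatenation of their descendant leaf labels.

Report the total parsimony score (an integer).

20

site 0, node EQ: E={C} ∩ Q={C} → {C} (+0)
site 0, node EOQ: EQ={C} ∪ O={A} → {A,C} (+1)
site 0, node AEOQ: A={A} ∩ EOQ={A,C} → {A} (+0)
site 0, node PX: P={A} ∪ X={C} → {A,C} (+1)
site 0, node AEOPQX: AEOQ={A} ∩ PX={A,C} → {A} (+0)
site 1, node EQ: E={C} ∪ Q={A} → {A,C} (+1)
site 1, node EOQ: EQ={A,C} ∩ O={C} → {C} (+0)
site 1, node AEOQ: A={T} ∪ EOQ={C} → {C,T} (+1)
site 1, node PX: P={C} ∩ X={C} → {C} (+0)
site 1, node AEOPQX: AEOQ={C,T} ∩ PX={C} → {C} (+0)
site 2, node EQ: E={T} ∪ Q={A} → {A,T} (+1)
site 2, node EOQ: EQ={A,T} ∪ O={G} → {A,G,T} (+1)
site 2, node AEOQ: A={G} ∩ EOQ={A,G,T} → {G} (+0)
site 2, node PX: P={A} ∪ X={G} → {A,G} (+1)
site 2, node AEOPQX: AEOQ={G} ∩ PX={A,G} → {G} (+0)
site 3, node EQ: E={A} ∪ Q={C} → {A,C} (+1)
site 3, node EOQ: EQ={A,C} ∩ O={C} → {C} (+0)
site 3, node AEOQ: A={T} ∪ EOQ={C} → {C,T} (+1)
site 3, node PX: P={C} ∪ X={T} → {C,T} (+1)
site 3, node AEOPQX: AEOQ={C,T} ∩ PX={C,T} → {C,T} (+0)
site 4, node EQ: E={A} ∪ Q={T} → {A,T} (+1)
site 4, node EOQ: EQ={A,T} ∪ O={G} → {A,G,T} (+1)
site 4, node AEOQ: A={C} ∪ EOQ={A,G,T} → {A,C,G,T} (+1)
site 4, node PX: P={A} ∪ X={C} → {A,C} (+1)
site 4, node AEOPQX: AEOQ={A,C,G,T} ∩ PX={A,C} → {A,C} (+0)
site 5, node EQ: E={A} ∪ Q={G} → {A,G} (+1)
site 5, node EOQ: EQ={A,G} ∪ O={C} → {A,C,G} (+1)
site 5, node AEOQ: A={A} ∩ EOQ={A,C,G} → {A} (+0)
site 5, node PX: P={A} ∪ X={T} → {A,T} (+1)
site 5, node AEOPQX: AEOQ={A} ∩ PX={A,T} → {A} (+0)
site 6, node EQ: E={C} ∪ Q={T} → {C,T} (+1)
site 6, node EOQ: EQ={C,T} ∪ O={A} → {A,C,T} (+1)
site 6, node AEOQ: A={G} ∪ EOQ={A,C,T} → {A,C,G,T} (+1)
site 6, node PX: P={G} ∩ X={G} → {G} (+0)
site 6, node AEOPQX: AEOQ={A,C,G,T} ∩ PX={G} → {G} (+0)
per-site changes: [2, 2, 3, 3, 4, 3, 3]; total = 20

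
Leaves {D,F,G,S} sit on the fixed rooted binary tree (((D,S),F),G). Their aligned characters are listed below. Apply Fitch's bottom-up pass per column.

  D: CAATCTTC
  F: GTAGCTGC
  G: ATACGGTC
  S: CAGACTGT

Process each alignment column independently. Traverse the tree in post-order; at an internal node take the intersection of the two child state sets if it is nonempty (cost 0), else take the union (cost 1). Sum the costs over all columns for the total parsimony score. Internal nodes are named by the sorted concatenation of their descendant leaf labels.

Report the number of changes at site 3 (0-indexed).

3

site 0, node DS: D={C} ∩ S={C} → {C} (+0)
site 0, node DFS: DS={C} ∪ F={G} → {C,G} (+1)
site 0, node DFGS: DFS={C,G} ∪ G={A} → {A,C,G} (+1)
site 1, node DS: D={A} ∩ S={A} → {A} (+0)
site 1, node DFS: DS={A} ∪ F={T} → {A,T} (+1)
site 1, node DFGS: DFS={A,T} ∩ G={T} → {T} (+0)
site 2, node DS: D={A} ∪ S={G} → {A,G} (+1)
site 2, node DFS: DS={A,G} ∩ F={A} → {A} (+0)
site 2, node DFGS: DFS={A} ∩ G={A} → {A} (+0)
site 3, node DS: D={T} ∪ S={A} → {A,T} (+1)
site 3, node DFS: DS={A,T} ∪ F={G} → {A,G,T} (+1)
site 3, node DFGS: DFS={A,G,T} ∪ G={C} → {A,C,G,T} (+1)
site 4, node DS: D={C} ∩ S={C} → {C} (+0)
site 4, node DFS: DS={C} ∩ F={C} → {C} (+0)
site 4, node DFGS: DFS={C} ∪ G={G} → {C,G} (+1)
site 5, node DS: D={T} ∩ S={T} → {T} (+0)
site 5, node DFS: DS={T} ∩ F={T} → {T} (+0)
site 5, node DFGS: DFS={T} ∪ G={G} → {G,T} (+1)
site 6, node DS: D={T} ∪ S={G} → {G,T} (+1)
site 6, node DFS: DS={G,T} ∩ F={G} → {G} (+0)
site 6, node DFGS: DFS={G} ∪ G={T} → {G,T} (+1)
site 7, node DS: D={C} ∪ S={T} → {C,T} (+1)
site 7, node DFS: DS={C,T} ∩ F={C} → {C} (+0)
site 7, node DFGS: DFS={C} ∩ G={C} → {C} (+0)
per-site changes: [2, 1, 1, 3, 1, 1, 2, 1]; total = 12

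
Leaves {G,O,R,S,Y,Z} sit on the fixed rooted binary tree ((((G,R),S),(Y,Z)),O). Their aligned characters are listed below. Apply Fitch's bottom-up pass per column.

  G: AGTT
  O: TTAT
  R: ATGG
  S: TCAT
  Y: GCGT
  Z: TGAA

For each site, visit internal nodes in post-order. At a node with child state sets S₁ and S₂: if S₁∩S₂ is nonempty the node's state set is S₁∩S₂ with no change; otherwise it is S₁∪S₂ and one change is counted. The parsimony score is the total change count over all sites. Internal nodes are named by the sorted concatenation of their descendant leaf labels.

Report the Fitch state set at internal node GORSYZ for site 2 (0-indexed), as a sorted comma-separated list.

A

[col 0] GR: children G:{A}, R:{A} ∩→ {A}; cost 0
[col 0] GRS: children GR:{A}, S:{T} ∪→ {A,T}; cost 1
[col 0] YZ: children Y:{G}, Z:{T} ∪→ {G,T}; cost 1
[col 0] GRSYZ: children GRS:{A,T}, YZ:{G,T} ∩→ {T}; cost 0
[col 0] GORSYZ: children GRSYZ:{T}, O:{T} ∩→ {T}; cost 0
[col 1] GR: children G:{G}, R:{T} ∪→ {G,T}; cost 1
[col 1] GRS: children GR:{G,T}, S:{C} ∪→ {C,G,T}; cost 1
[col 1] YZ: children Y:{C}, Z:{G} ∪→ {C,G}; cost 1
[col 1] GRSYZ: children GRS:{C,G,T}, YZ:{C,G} ∩→ {C,G}; cost 0
[col 1] GORSYZ: children GRSYZ:{C,G}, O:{T} ∪→ {C,G,T}; cost 1
[col 2] GR: children G:{T}, R:{G} ∪→ {G,T}; cost 1
[col 2] GRS: children GR:{G,T}, S:{A} ∪→ {A,G,T}; cost 1
[col 2] YZ: children Y:{G}, Z:{A} ∪→ {A,G}; cost 1
[col 2] GRSYZ: children GRS:{A,G,T}, YZ:{A,G} ∩→ {A,G}; cost 0
[col 2] GORSYZ: children GRSYZ:{A,G}, O:{A} ∩→ {A}; cost 0
[col 3] GR: children G:{T}, R:{G} ∪→ {G,T}; cost 1
[col 3] GRS: children GR:{G,T}, S:{T} ∩→ {T}; cost 0
[col 3] YZ: children Y:{T}, Z:{A} ∪→ {A,T}; cost 1
[col 3] GRSYZ: children GRS:{T}, YZ:{A,T} ∩→ {T}; cost 0
[col 3] GORSYZ: children GRSYZ:{T}, O:{T} ∩→ {T}; cost 0
per-site changes: [2, 4, 3, 2]; total = 11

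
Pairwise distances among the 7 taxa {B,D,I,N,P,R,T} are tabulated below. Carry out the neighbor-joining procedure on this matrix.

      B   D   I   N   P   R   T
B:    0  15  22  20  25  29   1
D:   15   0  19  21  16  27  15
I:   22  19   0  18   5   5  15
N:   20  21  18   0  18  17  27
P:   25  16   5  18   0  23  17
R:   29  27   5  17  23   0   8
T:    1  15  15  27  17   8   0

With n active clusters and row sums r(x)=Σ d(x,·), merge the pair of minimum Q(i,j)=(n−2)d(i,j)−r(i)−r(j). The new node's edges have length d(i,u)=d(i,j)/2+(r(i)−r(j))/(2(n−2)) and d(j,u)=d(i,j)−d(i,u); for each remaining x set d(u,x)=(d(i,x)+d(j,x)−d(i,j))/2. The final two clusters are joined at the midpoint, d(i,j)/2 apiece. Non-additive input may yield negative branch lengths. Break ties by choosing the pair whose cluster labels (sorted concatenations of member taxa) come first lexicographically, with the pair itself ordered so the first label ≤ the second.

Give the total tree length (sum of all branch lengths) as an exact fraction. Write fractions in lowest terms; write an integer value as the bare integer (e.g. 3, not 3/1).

1. join B+T (d=1, Q=-190) ⇒ BT; edges |B|=17/5, |T|=-12/5
  updated: d(BT,D)=29/2, d(BT,I)=18, d(BT,N)=23, d(BT,P)=41/2, d(BT,R)=18
2. join I+R (d=5, Q=-135) ⇒ IR; edges |I|=-5/8, |R|=45/8
  updated: d(BT,IR)=31/2, d(D,IR)=41/2, d(IR,N)=15, d(IR,P)=23/2
3. join BT+D (d=29/2, Q=-102) ⇒ BDT; edges |BT|=15/2, |D|=7
  updated: d(BDT,IR)=43/4, d(BDT,N)=59/4, d(BDT,P)=11
4. join BDT+P (d=11, Q=-55) ⇒ BDPT; edges |BDT|=9/2, |P|=13/2
  updated: d(BDPT,IR)=45/8, d(BDPT,N)=87/8
5. join BDPT+IR (d=45/8, Q=-63/2) ⇒ BDIPRT; edges |BDPT|=3/4, |IR|=39/8
  updated: d(BDIPRT,N)=81/8
6. join BDIPRT+N (d=81/8) ⇒ BDINPRT; edges |BDIPRT|=81/16, |N|=81/16
final tree: (((((B:17/5,T:-12/5):15/2,D:7):9/2,P:13/2):3/4,(I:-5/8,R:45/8):39/8):81/16,N:81/16)
total length: 189/4

189/4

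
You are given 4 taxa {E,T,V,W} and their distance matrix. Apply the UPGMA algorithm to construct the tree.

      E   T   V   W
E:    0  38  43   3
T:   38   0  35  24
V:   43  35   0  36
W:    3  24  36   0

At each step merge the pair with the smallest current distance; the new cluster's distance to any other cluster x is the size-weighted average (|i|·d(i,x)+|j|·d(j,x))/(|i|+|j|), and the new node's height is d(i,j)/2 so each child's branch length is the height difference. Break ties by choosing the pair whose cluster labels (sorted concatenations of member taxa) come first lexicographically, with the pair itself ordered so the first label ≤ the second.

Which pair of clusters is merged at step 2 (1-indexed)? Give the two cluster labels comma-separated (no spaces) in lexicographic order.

EW,T

1. join E+W (d=3) ⇒ EW; edges |E|=3/2, |W|=3/2
  updated: d(EW,T)=31, d(EW,V)=79/2
2. join EW+T (d=31) ⇒ ETW; edges |EW|=14, |T|=31/2
  updated: d(ETW,V)=38
3. join ETW+V (d=38) ⇒ ETVW; edges |ETW|=7/2, |V|=19
final tree: (((E:3/2,W:3/2):14,T:31/2):7/2,V:19)
total length: 55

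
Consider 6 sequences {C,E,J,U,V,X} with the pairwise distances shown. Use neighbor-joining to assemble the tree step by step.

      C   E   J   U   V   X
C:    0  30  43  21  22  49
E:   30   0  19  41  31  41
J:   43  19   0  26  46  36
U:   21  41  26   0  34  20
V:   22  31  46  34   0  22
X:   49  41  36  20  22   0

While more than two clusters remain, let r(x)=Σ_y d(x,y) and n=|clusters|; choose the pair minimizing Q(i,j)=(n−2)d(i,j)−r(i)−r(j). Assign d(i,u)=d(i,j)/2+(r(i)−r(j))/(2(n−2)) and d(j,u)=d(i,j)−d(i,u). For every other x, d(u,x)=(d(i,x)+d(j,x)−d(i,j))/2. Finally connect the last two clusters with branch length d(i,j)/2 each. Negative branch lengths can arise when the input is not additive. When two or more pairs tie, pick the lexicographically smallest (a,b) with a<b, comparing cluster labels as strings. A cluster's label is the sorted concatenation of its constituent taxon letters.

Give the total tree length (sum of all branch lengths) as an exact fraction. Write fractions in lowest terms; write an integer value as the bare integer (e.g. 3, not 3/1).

667/8

1. join E+J (d=19, Q=-256) ⇒ EJ; edges |E|=17/2, |J|=21/2
  updated: d(C,EJ)=27, d(EJ,U)=24, d(EJ,V)=29, d(EJ,X)=29
2. join V+X (d=22, Q=-161) ⇒ VX; edges |V|=53/6, |X|=79/6
  updated: d(C,VX)=49/2, d(EJ,VX)=18, d(U,VX)=16
3. join C+U (d=21, Q=-183/2) ⇒ CU; edges |C|=107/8, |U|=61/8
  updated: d(CU,EJ)=15, d(CU,VX)=39/4
4. join CU+EJ (d=15, Q=-171/4) ⇒ CEJU; edges |CU|=27/8, |EJ|=93/8
  updated: d(CEJU,VX)=51/8
5. join CEJU+VX (d=51/8) ⇒ CEJUVX; edges |CEJU|=51/16, |VX|=51/16
final tree: (((C:107/8,U:61/8):27/8,(E:17/2,J:21/2):93/8):51/16,(V:53/6,X:79/6):51/16)
total length: 667/8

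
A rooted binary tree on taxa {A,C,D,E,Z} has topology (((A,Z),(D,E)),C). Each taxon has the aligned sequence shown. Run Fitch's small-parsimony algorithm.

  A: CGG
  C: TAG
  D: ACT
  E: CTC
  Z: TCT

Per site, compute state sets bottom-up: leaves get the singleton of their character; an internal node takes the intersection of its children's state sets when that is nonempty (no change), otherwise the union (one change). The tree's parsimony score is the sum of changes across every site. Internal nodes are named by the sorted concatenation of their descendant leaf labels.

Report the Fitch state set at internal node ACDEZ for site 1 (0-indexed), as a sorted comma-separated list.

[col 0] AZ: children A:{C}, Z:{T} ∪→ {C,T}; cost 1
[col 0] DE: children D:{A}, E:{C} ∪→ {A,C}; cost 1
[col 0] ADEZ: children AZ:{C,T}, DE:{A,C} ∩→ {C}; cost 0
[col 0] ACDEZ: children ADEZ:{C}, C:{T} ∪→ {C,T}; cost 1
[col 1] AZ: children A:{G}, Z:{C} ∪→ {C,G}; cost 1
[col 1] DE: children D:{C}, E:{T} ∪→ {C,T}; cost 1
[col 1] ADEZ: children AZ:{C,G}, DE:{C,T} ∩→ {C}; cost 0
[col 1] ACDEZ: children ADEZ:{C}, C:{A} ∪→ {A,C}; cost 1
[col 2] AZ: children A:{G}, Z:{T} ∪→ {G,T}; cost 1
[col 2] DE: children D:{T}, E:{C} ∪→ {C,T}; cost 1
[col 2] ADEZ: children AZ:{G,T}, DE:{C,T} ∩→ {T}; cost 0
[col 2] ACDEZ: children ADEZ:{T}, C:{G} ∪→ {G,T}; cost 1
per-site changes: [3, 3, 3]; total = 9

A,C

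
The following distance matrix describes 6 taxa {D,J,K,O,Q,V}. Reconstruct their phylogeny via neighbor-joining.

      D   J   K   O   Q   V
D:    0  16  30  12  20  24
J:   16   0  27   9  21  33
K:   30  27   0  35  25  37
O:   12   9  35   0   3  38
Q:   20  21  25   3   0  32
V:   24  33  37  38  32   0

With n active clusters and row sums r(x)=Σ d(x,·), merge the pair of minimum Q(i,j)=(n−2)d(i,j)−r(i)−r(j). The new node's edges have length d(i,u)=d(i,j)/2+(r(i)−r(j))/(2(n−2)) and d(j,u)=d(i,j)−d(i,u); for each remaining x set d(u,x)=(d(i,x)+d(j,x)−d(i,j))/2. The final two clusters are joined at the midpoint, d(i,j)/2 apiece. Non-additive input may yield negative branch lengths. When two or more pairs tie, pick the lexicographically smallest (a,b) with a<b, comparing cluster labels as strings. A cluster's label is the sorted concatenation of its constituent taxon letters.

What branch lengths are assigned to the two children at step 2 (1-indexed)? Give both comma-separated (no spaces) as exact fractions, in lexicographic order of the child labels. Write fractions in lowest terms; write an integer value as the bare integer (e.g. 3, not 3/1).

29/6,115/6

1. join O+Q (d=3, Q=-186) ⇒ OQ; edges |O|=1, |Q|=2
  updated: d(D,OQ)=29/2, d(J,OQ)=27/2, d(K,OQ)=57/2, d(OQ,V)=67/2
2. join D+V (d=24, Q=-140) ⇒ DV; edges |D|=29/6, |V|=115/6
  updated: d(DV,J)=25/2, d(DV,K)=43/2, d(DV,OQ)=12
3. join DV+K (d=43/2, Q=-80) ⇒ DKV; edges |DV|=3, |K|=37/2
  updated: d(DKV,J)=9, d(DKV,OQ)=19/2
4. join DKV+J (d=9, Q=-32) ⇒ DJKV; edges |DKV|=5/2, |J|=13/2
  updated: d(DJKV,OQ)=7
5. join DJKV+OQ (d=7) ⇒ DJKOQV; edges |DJKV|=7/2, |OQ|=7/2
final tree: ((((D:29/6,V:115/6):3,K:37/2):5/2,J:13/2):7/2,(O:1,Q:2):7/2)
total length: 129/2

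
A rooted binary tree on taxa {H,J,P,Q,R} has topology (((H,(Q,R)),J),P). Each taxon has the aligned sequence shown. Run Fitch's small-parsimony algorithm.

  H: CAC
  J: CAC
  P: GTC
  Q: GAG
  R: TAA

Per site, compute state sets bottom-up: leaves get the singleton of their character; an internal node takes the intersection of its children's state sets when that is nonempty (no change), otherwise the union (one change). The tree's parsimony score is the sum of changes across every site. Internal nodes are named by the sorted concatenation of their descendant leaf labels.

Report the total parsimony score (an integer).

QR@0: {G} ∪ {T} = {G,T} (union, +1)
HQR@0: {C} ∪ {G,T} = {C,G,T} (union, +1)
HJQR@0: {C,G,T} ∩ {C} = {C} (intersection, +0)
HJPQR@0: {C} ∪ {G} = {C,G} (union, +1)
QR@1: {A} ∩ {A} = {A} (intersection, +0)
HQR@1: {A} ∩ {A} = {A} (intersection, +0)
HJQR@1: {A} ∩ {A} = {A} (intersection, +0)
HJPQR@1: {A} ∪ {T} = {A,T} (union, +1)
QR@2: {G} ∪ {A} = {A,G} (union, +1)
HQR@2: {C} ∪ {A,G} = {A,C,G} (union, +1)
HJQR@2: {A,C,G} ∩ {C} = {C} (intersection, +0)
HJPQR@2: {C} ∩ {C} = {C} (intersection, +0)
per-site changes: [3, 1, 2]; total = 6

6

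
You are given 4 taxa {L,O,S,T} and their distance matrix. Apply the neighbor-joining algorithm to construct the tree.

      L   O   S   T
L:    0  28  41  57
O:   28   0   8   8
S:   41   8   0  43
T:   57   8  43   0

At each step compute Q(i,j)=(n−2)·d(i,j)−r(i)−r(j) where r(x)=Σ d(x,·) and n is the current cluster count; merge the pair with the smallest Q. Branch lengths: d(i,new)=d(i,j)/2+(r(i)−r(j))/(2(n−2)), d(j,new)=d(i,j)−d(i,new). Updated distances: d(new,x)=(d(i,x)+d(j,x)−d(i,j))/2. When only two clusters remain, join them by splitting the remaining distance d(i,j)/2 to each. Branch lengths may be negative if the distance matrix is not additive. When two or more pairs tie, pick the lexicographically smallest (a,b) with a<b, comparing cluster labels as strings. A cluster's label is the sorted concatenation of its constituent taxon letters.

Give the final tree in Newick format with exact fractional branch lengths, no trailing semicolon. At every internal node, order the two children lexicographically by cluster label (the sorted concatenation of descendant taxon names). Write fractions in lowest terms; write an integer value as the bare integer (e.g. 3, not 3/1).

(((L:29,S:12):19/2,O:-12):10,T:10)

iteration 1: select L,S (d=41, Q=-136); attach at lengths (29, 12); label the merged cluster LS
  updated: d(LS,O)=-5/2, d(LS,T)=59/2
iteration 2: select LS,O (d=-5/2, Q=-35); attach at lengths (19/2, -12); label the merged cluster LOS
  updated: d(LOS,T)=20
iteration 3: select LOS,T (d=20); attach at lengths (10, 10); label the merged cluster LOST
final tree: (((L:29,S:12):19/2,O:-12):10,T:10)
total length: 117/2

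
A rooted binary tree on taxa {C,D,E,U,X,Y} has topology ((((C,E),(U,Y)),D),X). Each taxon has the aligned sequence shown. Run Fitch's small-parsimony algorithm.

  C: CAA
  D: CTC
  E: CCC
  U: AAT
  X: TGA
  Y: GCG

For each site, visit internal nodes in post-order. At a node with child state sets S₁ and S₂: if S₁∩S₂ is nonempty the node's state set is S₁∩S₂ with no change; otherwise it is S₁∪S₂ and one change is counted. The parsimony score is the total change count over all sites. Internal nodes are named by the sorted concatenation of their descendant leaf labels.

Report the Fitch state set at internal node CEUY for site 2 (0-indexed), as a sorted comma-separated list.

CE@0: {C} ∩ {C} = {C} (intersection, +0)
UY@0: {A} ∪ {G} = {A,G} (union, +1)
CEUY@0: {C} ∪ {A,G} = {A,C,G} (union, +1)
CDEUY@0: {A,C,G} ∩ {C} = {C} (intersection, +0)
CDEUXY@0: {C} ∪ {T} = {C,T} (union, +1)
CE@1: {A} ∪ {C} = {A,C} (union, +1)
UY@1: {A} ∪ {C} = {A,C} (union, +1)
CEUY@1: {A,C} ∩ {A,C} = {A,C} (intersection, +0)
CDEUY@1: {A,C} ∪ {T} = {A,C,T} (union, +1)
CDEUXY@1: {A,C,T} ∪ {G} = {A,C,G,T} (union, +1)
CE@2: {A} ∪ {C} = {A,C} (union, +1)
UY@2: {T} ∪ {G} = {G,T} (union, +1)
CEUY@2: {A,C} ∪ {G,T} = {A,C,G,T} (union, +1)
CDEUY@2: {A,C,G,T} ∩ {C} = {C} (intersection, +0)
CDEUXY@2: {C} ∪ {A} = {A,C} (union, +1)
per-site changes: [3, 4, 4]; total = 11

A,C,G,T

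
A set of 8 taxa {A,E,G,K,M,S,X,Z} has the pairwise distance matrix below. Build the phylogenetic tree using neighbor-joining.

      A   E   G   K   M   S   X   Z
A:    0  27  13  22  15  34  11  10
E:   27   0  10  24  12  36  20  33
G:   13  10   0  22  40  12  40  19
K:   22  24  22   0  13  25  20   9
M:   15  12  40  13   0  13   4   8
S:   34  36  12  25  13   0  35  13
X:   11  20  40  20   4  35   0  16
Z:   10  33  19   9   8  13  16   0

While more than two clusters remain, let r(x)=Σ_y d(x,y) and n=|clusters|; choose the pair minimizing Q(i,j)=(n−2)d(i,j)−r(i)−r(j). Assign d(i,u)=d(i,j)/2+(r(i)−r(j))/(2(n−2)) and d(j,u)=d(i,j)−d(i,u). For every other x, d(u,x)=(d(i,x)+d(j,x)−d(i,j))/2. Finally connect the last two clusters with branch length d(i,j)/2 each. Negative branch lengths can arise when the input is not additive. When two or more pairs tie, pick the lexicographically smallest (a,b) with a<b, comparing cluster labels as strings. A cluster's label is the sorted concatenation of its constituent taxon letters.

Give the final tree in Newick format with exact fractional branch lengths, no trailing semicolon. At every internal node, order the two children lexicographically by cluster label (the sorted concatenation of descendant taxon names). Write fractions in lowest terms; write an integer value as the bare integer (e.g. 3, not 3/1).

1. join E+G (d=10, Q=-258) ⇒ EG; edges |E|=11/2, |G|=9/2
  updated: d(A,EG)=15, d(EG,K)=18, d(EG,M)=21, d(EG,S)=19, d(EG,X)=25, d(EG,Z)=21
2. join M+X (d=4, Q=-165) ⇒ MX; edges |M|=-17/10, |X|=57/10
  updated: d(A,MX)=11, d(EG,MX)=21, d(K,MX)=29/2, d(MX,S)=22, d(MX,Z)=10
3. join EG+S (d=19, Q=-131) ⇒ EGS; edges |EG|=57/8, |S|=95/8
  updated: d(A,EGS)=15, d(EGS,K)=12, d(EGS,MX)=12, d(EGS,Z)=15/2
4. join A+MX (d=11, Q=-145/2) ⇒ AMX; edges |A|=29/4, |MX|=15/4
  updated: d(AMX,EGS)=8, d(AMX,K)=51/4, d(AMX,Z)=9/2
5. join AMX+Z (d=9/2, Q=-149/4) ⇒ AMXZ; edges |AMX|=53/16, |Z|=19/16
  updated: d(AMXZ,EGS)=11/2, d(AMXZ,K)=69/8
6. join AMXZ+EGS (d=11/2, Q=-209/8) ⇒ AEGMSXZ; edges |AMXZ|=17/16, |EGS|=71/16
  updated: d(AEGMSXZ,K)=121/16
7. join AEGMSXZ+K (d=121/16) ⇒ AEGKMSXZ; edges |AEGMSXZ|=121/32, |K|=121/32
final tree: ((((A:29/4,(M:-17/10,X:57/10):15/4):53/16,Z:19/16):17/16,((E:11/2,G:9/2):57/8,S:95/8):71/16):121/32,K:121/32)
total length: 985/16

((((A:29/4,(M:-17/10,X:57/10):15/4):53/16,Z:19/16):17/16,((E:11/2,G:9/2):57/8,S:95/8):71/16):121/32,K:121/32)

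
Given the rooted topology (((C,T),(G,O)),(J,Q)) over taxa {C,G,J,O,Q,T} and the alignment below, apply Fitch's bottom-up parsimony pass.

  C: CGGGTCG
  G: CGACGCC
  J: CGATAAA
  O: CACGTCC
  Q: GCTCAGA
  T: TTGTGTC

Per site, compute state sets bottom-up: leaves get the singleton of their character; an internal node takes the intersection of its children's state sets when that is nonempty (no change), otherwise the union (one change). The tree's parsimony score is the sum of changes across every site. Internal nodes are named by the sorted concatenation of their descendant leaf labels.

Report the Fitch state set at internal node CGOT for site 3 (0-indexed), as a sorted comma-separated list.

G

CT@0: {C} ∪ {T} = {C,T} (union, +1)
GO@0: {C} ∩ {C} = {C} (intersection, +0)
CGOT@0: {C,T} ∩ {C} = {C} (intersection, +0)
JQ@0: {C} ∪ {G} = {C,G} (union, +1)
CGJOQT@0: {C} ∩ {C,G} = {C} (intersection, +0)
CT@1: {G} ∪ {T} = {G,T} (union, +1)
GO@1: {G} ∪ {A} = {A,G} (union, +1)
CGOT@1: {G,T} ∩ {A,G} = {G} (intersection, +0)
JQ@1: {G} ∪ {C} = {C,G} (union, +1)
CGJOQT@1: {G} ∩ {C,G} = {G} (intersection, +0)
CT@2: {G} ∩ {G} = {G} (intersection, +0)
GO@2: {A} ∪ {C} = {A,C} (union, +1)
CGOT@2: {G} ∪ {A,C} = {A,C,G} (union, +1)
JQ@2: {A} ∪ {T} = {A,T} (union, +1)
CGJOQT@2: {A,C,G} ∩ {A,T} = {A} (intersection, +0)
CT@3: {G} ∪ {T} = {G,T} (union, +1)
GO@3: {C} ∪ {G} = {C,G} (union, +1)
CGOT@3: {G,T} ∩ {C,G} = {G} (intersection, +0)
JQ@3: {T} ∪ {C} = {C,T} (union, +1)
CGJOQT@3: {G} ∪ {C,T} = {C,G,T} (union, +1)
CT@4: {T} ∪ {G} = {G,T} (union, +1)
GO@4: {G} ∪ {T} = {G,T} (union, +1)
CGOT@4: {G,T} ∩ {G,T} = {G,T} (intersection, +0)
JQ@4: {A} ∩ {A} = {A} (intersection, +0)
CGJOQT@4: {G,T} ∪ {A} = {A,G,T} (union, +1)
CT@5: {C} ∪ {T} = {C,T} (union, +1)
GO@5: {C} ∩ {C} = {C} (intersection, +0)
CGOT@5: {C,T} ∩ {C} = {C} (intersection, +0)
JQ@5: {A} ∪ {G} = {A,G} (union, +1)
CGJOQT@5: {C} ∪ {A,G} = {A,C,G} (union, +1)
CT@6: {G} ∪ {C} = {C,G} (union, +1)
GO@6: {C} ∩ {C} = {C} (intersection, +0)
CGOT@6: {C,G} ∩ {C} = {C} (intersection, +0)
JQ@6: {A} ∩ {A} = {A} (intersection, +0)
CGJOQT@6: {C} ∪ {A} = {A,C} (union, +1)
per-site changes: [2, 3, 3, 4, 3, 3, 2]; total = 20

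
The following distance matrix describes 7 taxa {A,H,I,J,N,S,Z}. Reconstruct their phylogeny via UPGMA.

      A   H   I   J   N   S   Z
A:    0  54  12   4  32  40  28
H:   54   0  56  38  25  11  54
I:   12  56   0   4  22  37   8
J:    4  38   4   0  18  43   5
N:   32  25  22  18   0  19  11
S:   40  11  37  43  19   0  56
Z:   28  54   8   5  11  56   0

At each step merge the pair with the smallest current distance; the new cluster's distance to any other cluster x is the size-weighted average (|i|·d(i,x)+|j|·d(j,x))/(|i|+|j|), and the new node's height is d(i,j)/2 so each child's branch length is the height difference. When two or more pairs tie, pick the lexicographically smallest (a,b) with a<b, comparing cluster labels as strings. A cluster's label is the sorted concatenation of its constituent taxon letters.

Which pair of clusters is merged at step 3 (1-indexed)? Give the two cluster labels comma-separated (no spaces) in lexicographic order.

1. join A+J (d=4) ⇒ AJ; edges |A|=2, |J|=2
  updated: d(AJ,H)=46, d(AJ,I)=8, d(AJ,N)=25, d(AJ,S)=83/2, d(AJ,Z)=33/2
2. join AJ+I (d=8) ⇒ AIJ; edges |AJ|=2, |I|=4
  updated: d(AIJ,H)=148/3, d(AIJ,N)=24, d(AIJ,S)=40, d(AIJ,Z)=41/3
3. join H+S (d=11) ⇒ HS; edges |H|=11/2, |S|=11/2
  updated: d(AIJ,HS)=134/3, d(HS,N)=22, d(HS,Z)=55
4. join N+Z (d=11) ⇒ NZ; edges |N|=11/2, |Z|=11/2
  updated: d(AIJ,NZ)=113/6, d(HS,NZ)=77/2
5. join AIJ+NZ (d=113/6) ⇒ AIJNZ; edges |AIJ|=65/12, |NZ|=47/12
  updated: d(AIJNZ,HS)=211/5
6. join AIJNZ+HS (d=211/5) ⇒ AHIJNSZ; edges |AIJNZ|=701/60, |HS|=78/5
final tree: ((((A:2,J:2):2,I:4):65/12,(N:11/2,Z:11/2):47/12):701/60,(H:11/2,S:11/2):78/5)
total length: 4117/60

H,S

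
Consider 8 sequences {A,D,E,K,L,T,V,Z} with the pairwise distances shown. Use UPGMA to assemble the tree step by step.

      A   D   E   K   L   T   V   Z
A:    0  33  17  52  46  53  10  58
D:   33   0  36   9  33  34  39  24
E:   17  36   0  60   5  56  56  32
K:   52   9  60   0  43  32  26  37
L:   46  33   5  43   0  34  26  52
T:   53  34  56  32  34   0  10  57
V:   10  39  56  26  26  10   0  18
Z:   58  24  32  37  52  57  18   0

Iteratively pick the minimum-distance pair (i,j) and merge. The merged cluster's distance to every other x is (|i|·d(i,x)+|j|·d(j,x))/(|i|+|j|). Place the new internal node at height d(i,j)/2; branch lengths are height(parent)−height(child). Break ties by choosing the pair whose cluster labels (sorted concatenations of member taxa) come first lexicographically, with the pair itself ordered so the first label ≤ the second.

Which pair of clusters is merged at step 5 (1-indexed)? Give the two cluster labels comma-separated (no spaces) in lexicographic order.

step 1: merge (E,L) at d=5; branch lengths E→5/2, L→5/2; new cluster EL
  updated: d(A,EL)=63/2, d(D,EL)=69/2, d(EL,K)=103/2, d(EL,T)=45, d(EL,V)=41, d(EL,Z)=42
step 2: merge (D,K) at d=9; branch lengths D→9/2, K→9/2; new cluster DK
  updated: d(A,DK)=85/2, d(DK,EL)=43, d(DK,T)=33, d(DK,V)=65/2, d(DK,Z)=61/2
step 3: merge (A,V) at d=10; branch lengths A→5, V→5; new cluster AV
  updated: d(AV,DK)=75/2, d(AV,EL)=145/4, d(AV,T)=63/2, d(AV,Z)=38
step 4: merge (DK,Z) at d=61/2; branch lengths DK→43/4, Z→61/4; new cluster DKZ
  updated: d(AV,DKZ)=113/3, d(DKZ,EL)=128/3, d(DKZ,T)=41
step 5: merge (AV,T) at d=63/2; branch lengths AV→43/4, T→63/4; new cluster ATV
  updated: d(ATV,DKZ)=349/9, d(ATV,EL)=235/6
step 6: merge (ATV,DKZ) at d=349/9; branch lengths ATV→131/36, DKZ→149/36; new cluster ADKTVZ
  updated: d(ADKTVZ,EL)=491/12
step 7: merge (ADKTVZ,EL) at d=491/12; branch lengths ADKTVZ→77/72, EL→431/24; new cluster ADEKLTVZ
final tree: ((((A:5,V:5):43/4,T:63/4):131/36,((D:9/2,K:9/2):43/4,Z:61/4):149/36):77/72,(E:5/2,L:5/2):431/24)
total length: 3719/36

AV,T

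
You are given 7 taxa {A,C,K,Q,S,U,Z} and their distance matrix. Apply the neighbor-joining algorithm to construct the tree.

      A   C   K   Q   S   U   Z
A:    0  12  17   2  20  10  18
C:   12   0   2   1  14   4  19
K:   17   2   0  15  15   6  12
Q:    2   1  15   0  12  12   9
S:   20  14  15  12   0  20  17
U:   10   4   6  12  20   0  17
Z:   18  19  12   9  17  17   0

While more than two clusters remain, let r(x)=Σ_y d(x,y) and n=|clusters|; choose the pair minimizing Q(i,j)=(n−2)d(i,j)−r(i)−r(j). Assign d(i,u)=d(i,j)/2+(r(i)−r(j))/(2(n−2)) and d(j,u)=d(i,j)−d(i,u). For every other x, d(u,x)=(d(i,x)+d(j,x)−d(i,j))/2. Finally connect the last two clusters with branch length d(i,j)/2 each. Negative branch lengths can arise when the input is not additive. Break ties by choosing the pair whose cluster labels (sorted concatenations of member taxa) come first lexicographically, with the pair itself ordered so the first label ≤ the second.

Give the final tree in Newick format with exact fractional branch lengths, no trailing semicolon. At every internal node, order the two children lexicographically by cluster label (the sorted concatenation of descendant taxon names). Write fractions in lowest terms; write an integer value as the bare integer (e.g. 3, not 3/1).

1. join A+Q (d=2, Q=-120) ⇒ AQ; edges |A|=19/5, |Q|=-9/5
  updated: d(AQ,C)=11/2, d(AQ,K)=15, d(AQ,S)=15, d(AQ,U)=10, d(AQ,Z)=25/2
2. join S+Z (d=17, Q=-181/2) ⇒ SZ; edges |S|=143/16, |Z|=129/16
  updated: d(AQ,SZ)=21/4, d(C,SZ)=8, d(K,SZ)=5, d(SZ,U)=10
3. join AQ+SZ (d=21/4, Q=-193/4) ⇒ AQSZ; edges |AQ|=31/8, |SZ|=11/8
  updated: d(AQSZ,C)=33/8, d(AQSZ,K)=59/8, d(AQSZ,U)=59/8
4. join AQSZ+U (d=59/8, Q=-43/2) ⇒ AQSUZ; edges |AQSZ|=65/16, |U|=53/16
  updated: d(AQSUZ,C)=3/8, d(AQSUZ,K)=3
5. join AQSUZ+C (d=3/8, Q=-43/8) ⇒ ACQSUZ; edges |AQSUZ|=11/16, |C|=-5/16
  updated: d(ACQSUZ,K)=37/16
6. join ACQSUZ+K (d=37/16) ⇒ ACKQSUZ; edges |ACQSUZ|=37/32, |K|=37/32
final tree: (((((A:19/5,Q:-9/5):31/8,(S:143/16,Z:129/16):11/8):65/16,U:53/16):11/16,C:-5/16):37/32,K:37/32)
total length: 549/16

(((((A:19/5,Q:-9/5):31/8,(S:143/16,Z:129/16):11/8):65/16,U:53/16):11/16,C:-5/16):37/32,K:37/32)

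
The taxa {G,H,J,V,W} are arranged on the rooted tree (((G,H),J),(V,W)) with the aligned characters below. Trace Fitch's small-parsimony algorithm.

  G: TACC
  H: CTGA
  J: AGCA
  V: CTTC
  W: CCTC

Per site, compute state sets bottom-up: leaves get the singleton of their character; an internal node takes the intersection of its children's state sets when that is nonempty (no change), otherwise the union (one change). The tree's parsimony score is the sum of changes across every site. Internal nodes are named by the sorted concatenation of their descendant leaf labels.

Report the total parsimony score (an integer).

9

site 0, node GH: G={T} ∪ H={C} → {C,T} (+1)
site 0, node GHJ: GH={C,T} ∪ J={A} → {A,C,T} (+1)
site 0, node VW: V={C} ∩ W={C} → {C} (+0)
site 0, node GHJVW: GHJ={A,C,T} ∩ VW={C} → {C} (+0)
site 1, node GH: G={A} ∪ H={T} → {A,T} (+1)
site 1, node GHJ: GH={A,T} ∪ J={G} → {A,G,T} (+1)
site 1, node VW: V={T} ∪ W={C} → {C,T} (+1)
site 1, node GHJVW: GHJ={A,G,T} ∩ VW={C,T} → {T} (+0)
site 2, node GH: G={C} ∪ H={G} → {C,G} (+1)
site 2, node GHJ: GH={C,G} ∩ J={C} → {C} (+0)
site 2, node VW: V={T} ∩ W={T} → {T} (+0)
site 2, node GHJVW: GHJ={C} ∪ VW={T} → {C,T} (+1)
site 3, node GH: G={C} ∪ H={A} → {A,C} (+1)
site 3, node GHJ: GH={A,C} ∩ J={A} → {A} (+0)
site 3, node VW: V={C} ∩ W={C} → {C} (+0)
site 3, node GHJVW: GHJ={A} ∪ VW={C} → {A,C} (+1)
per-site changes: [2, 3, 2, 2]; total = 9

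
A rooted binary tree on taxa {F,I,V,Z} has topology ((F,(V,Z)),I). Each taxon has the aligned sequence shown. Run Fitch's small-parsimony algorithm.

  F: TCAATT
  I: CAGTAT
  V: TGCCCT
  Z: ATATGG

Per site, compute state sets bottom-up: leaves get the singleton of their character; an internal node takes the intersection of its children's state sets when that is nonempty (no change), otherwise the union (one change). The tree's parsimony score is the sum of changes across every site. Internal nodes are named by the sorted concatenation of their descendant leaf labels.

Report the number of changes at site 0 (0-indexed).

[col 0] VZ: children V:{T}, Z:{A} ∪→ {A,T}; cost 1
[col 0] FVZ: children F:{T}, VZ:{A,T} ∩→ {T}; cost 0
[col 0] FIVZ: children FVZ:{T}, I:{C} ∪→ {C,T}; cost 1
[col 1] VZ: children V:{G}, Z:{T} ∪→ {G,T}; cost 1
[col 1] FVZ: children F:{C}, VZ:{G,T} ∪→ {C,G,T}; cost 1
[col 1] FIVZ: children FVZ:{C,G,T}, I:{A} ∪→ {A,C,G,T}; cost 1
[col 2] VZ: children V:{C}, Z:{A} ∪→ {A,C}; cost 1
[col 2] FVZ: children F:{A}, VZ:{A,C} ∩→ {A}; cost 0
[col 2] FIVZ: children FVZ:{A}, I:{G} ∪→ {A,G}; cost 1
[col 3] VZ: children V:{C}, Z:{T} ∪→ {C,T}; cost 1
[col 3] FVZ: children F:{A}, VZ:{C,T} ∪→ {A,C,T}; cost 1
[col 3] FIVZ: children FVZ:{A,C,T}, I:{T} ∩→ {T}; cost 0
[col 4] VZ: children V:{C}, Z:{G} ∪→ {C,G}; cost 1
[col 4] FVZ: children F:{T}, VZ:{C,G} ∪→ {C,G,T}; cost 1
[col 4] FIVZ: children FVZ:{C,G,T}, I:{A} ∪→ {A,C,G,T}; cost 1
[col 5] VZ: children V:{T}, Z:{G} ∪→ {G,T}; cost 1
[col 5] FVZ: children F:{T}, VZ:{G,T} ∩→ {T}; cost 0
[col 5] FIVZ: children FVZ:{T}, I:{T} ∩→ {T}; cost 0
per-site changes: [2, 3, 2, 2, 3, 1]; total = 13

2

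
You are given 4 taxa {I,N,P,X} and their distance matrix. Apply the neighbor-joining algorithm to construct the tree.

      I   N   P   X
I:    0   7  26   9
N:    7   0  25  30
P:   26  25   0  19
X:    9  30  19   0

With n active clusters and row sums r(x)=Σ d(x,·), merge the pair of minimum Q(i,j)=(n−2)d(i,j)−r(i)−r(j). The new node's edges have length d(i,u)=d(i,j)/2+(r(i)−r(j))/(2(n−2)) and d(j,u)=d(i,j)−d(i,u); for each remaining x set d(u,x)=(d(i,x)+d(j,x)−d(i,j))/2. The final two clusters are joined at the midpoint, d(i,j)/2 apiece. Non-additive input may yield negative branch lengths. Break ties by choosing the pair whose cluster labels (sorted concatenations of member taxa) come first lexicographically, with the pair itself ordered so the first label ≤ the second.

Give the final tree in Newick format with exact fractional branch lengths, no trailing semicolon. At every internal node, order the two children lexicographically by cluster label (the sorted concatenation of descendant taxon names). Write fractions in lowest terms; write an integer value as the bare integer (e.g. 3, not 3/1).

step 1: merge (I,N) at d=7, Q=-90; branch lengths I→-3/2, N→17/2; new cluster IN
  updated: d(IN,P)=22, d(IN,X)=16
step 2: merge (IN,P) at d=22, Q=-57; branch lengths IN→19/2, P→25/2; new cluster INP
  updated: d(INP,X)=13/2
step 3: merge (INP,X) at d=13/2; branch lengths INP→13/4, X→13/4; new cluster INPX
final tree: (((I:-3/2,N:17/2):19/2,P:25/2):13/4,X:13/4)
total length: 71/2

(((I:-3/2,N:17/2):19/2,P:25/2):13/4,X:13/4)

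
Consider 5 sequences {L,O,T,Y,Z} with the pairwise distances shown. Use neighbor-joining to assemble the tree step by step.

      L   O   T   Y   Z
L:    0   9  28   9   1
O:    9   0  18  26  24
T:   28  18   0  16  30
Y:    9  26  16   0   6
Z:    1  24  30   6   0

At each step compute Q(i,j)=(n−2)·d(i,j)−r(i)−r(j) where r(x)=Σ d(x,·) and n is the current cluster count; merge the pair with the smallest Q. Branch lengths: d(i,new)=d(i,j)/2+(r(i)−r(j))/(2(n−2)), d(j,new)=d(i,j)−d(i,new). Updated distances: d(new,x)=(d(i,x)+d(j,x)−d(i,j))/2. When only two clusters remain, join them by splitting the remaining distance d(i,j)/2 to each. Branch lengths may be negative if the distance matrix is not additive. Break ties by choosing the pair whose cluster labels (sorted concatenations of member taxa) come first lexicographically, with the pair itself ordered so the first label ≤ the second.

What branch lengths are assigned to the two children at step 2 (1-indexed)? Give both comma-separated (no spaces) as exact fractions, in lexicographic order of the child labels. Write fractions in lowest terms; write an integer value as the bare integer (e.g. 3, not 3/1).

iteration 1: select O,T (d=18, Q=-115); attach at lengths (13/2, 23/2); label the merged cluster OT
  updated: d(L,OT)=19/2, d(OT,Y)=12, d(OT,Z)=18
iteration 2: select L,Z (d=1, Q=-85/2); attach at lengths (-7/8, 15/8); label the merged cluster LZ
  updated: d(LZ,OT)=53/4, d(LZ,Y)=7
iteration 3: select LZ,OT (d=53/4, Q=-129/4); attach at lengths (33/8, 73/8); label the merged cluster LOTZ
  updated: d(LOTZ,Y)=23/8
iteration 4: select LOTZ,Y (d=23/8); attach at lengths (23/16, 23/16); label the merged cluster LOTYZ
final tree: (((L:-7/8,Z:15/8):33/8,(O:13/2,T:23/2):73/8):23/16,Y:23/16)
total length: 281/8

-7/8,15/8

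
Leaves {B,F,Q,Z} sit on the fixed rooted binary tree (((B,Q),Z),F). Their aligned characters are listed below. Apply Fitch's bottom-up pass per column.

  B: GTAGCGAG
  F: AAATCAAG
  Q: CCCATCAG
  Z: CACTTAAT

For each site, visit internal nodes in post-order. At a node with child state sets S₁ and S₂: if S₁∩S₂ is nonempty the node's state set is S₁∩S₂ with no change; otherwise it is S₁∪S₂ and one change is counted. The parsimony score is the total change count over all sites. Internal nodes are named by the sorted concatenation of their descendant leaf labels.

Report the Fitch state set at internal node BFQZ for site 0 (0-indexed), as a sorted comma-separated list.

A,C

[col 0] BQ: children B:{G}, Q:{C} ∪→ {C,G}; cost 1
[col 0] BQZ: children BQ:{C,G}, Z:{C} ∩→ {C}; cost 0
[col 0] BFQZ: children BQZ:{C}, F:{A} ∪→ {A,C}; cost 1
[col 1] BQ: children B:{T}, Q:{C} ∪→ {C,T}; cost 1
[col 1] BQZ: children BQ:{C,T}, Z:{A} ∪→ {A,C,T}; cost 1
[col 1] BFQZ: children BQZ:{A,C,T}, F:{A} ∩→ {A}; cost 0
[col 2] BQ: children B:{A}, Q:{C} ∪→ {A,C}; cost 1
[col 2] BQZ: children BQ:{A,C}, Z:{C} ∩→ {C}; cost 0
[col 2] BFQZ: children BQZ:{C}, F:{A} ∪→ {A,C}; cost 1
[col 3] BQ: children B:{G}, Q:{A} ∪→ {A,G}; cost 1
[col 3] BQZ: children BQ:{A,G}, Z:{T} ∪→ {A,G,T}; cost 1
[col 3] BFQZ: children BQZ:{A,G,T}, F:{T} ∩→ {T}; cost 0
[col 4] BQ: children B:{C}, Q:{T} ∪→ {C,T}; cost 1
[col 4] BQZ: children BQ:{C,T}, Z:{T} ∩→ {T}; cost 0
[col 4] BFQZ: children BQZ:{T}, F:{C} ∪→ {C,T}; cost 1
[col 5] BQ: children B:{G}, Q:{C} ∪→ {C,G}; cost 1
[col 5] BQZ: children BQ:{C,G}, Z:{A} ∪→ {A,C,G}; cost 1
[col 5] BFQZ: children BQZ:{A,C,G}, F:{A} ∩→ {A}; cost 0
[col 6] BQ: children B:{A}, Q:{A} ∩→ {A}; cost 0
[col 6] BQZ: children BQ:{A}, Z:{A} ∩→ {A}; cost 0
[col 6] BFQZ: children BQZ:{A}, F:{A} ∩→ {A}; cost 0
[col 7] BQ: children B:{G}, Q:{G} ∩→ {G}; cost 0
[col 7] BQZ: children BQ:{G}, Z:{T} ∪→ {G,T}; cost 1
[col 7] BFQZ: children BQZ:{G,T}, F:{G} ∩→ {G}; cost 0
per-site changes: [2, 2, 2, 2, 2, 2, 0, 1]; total = 13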